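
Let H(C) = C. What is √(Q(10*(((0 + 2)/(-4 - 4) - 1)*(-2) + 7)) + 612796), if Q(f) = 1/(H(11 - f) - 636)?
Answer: √2206065595/60 ≈ 782.81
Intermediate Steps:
Q(f) = 1/(-625 - f) (Q(f) = 1/((11 - f) - 636) = 1/(-625 - f))
√(Q(10*(((0 + 2)/(-4 - 4) - 1)*(-2) + 7)) + 612796) = √(-1/(625 + 10*(((0 + 2)/(-4 - 4) - 1)*(-2) + 7)) + 612796) = √(-1/(625 + 10*((2/(-8) - 1)*(-2) + 7)) + 612796) = √(-1/(625 + 10*((2*(-⅛) - 1)*(-2) + 7)) + 612796) = √(-1/(625 + 10*((-¼ - 1)*(-2) + 7)) + 612796) = √(-1/(625 + 10*(-5/4*(-2) + 7)) + 612796) = √(-1/(625 + 10*(5/2 + 7)) + 612796) = √(-1/(625 + 10*(19/2)) + 612796) = √(-1/(625 + 95) + 612796) = √(-1/720 + 612796) = √(441213119/720) = √2206065595/60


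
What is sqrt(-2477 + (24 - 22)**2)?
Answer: I*sqrt(2473) ≈ 49.729*I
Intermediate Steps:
sqrt(-2477 + (24 - 22)**2) = sqrt(-2477 + 2**2) = sqrt(-2477 + 4) = sqrt(-2473) = I*sqrt(2473)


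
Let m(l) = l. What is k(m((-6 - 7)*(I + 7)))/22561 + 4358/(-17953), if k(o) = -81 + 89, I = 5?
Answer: -98177214/405037633 ≈ -0.24239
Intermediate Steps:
k(o) = 8
k(m((-6 - 7)*(I + 7)))/22561 + 4358/(-17953) = 8/22561 + 4358/(-17953) = 8*(1/22561) + 4358*(-1/17953) = 8/22561 - 4358/17953 = -98177214/405037633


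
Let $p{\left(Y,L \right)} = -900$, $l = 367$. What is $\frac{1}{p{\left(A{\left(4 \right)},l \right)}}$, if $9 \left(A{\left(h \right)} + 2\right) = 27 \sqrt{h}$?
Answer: $- \frac{1}{900} \approx -0.0011111$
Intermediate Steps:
$A{\left(h \right)} = -2 + 3 \sqrt{h}$ ($A{\left(h \right)} = -2 + \frac{27 \sqrt{h}}{9} = -2 + 3 \sqrt{h}$)
$\frac{1}{p{\left(A{\left(4 \right)},l \right)}} = \frac{1}{-900} = - \frac{1}{900}$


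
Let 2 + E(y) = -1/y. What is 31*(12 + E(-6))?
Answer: 1891/6 ≈ 315.17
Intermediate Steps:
E(y) = -2 - 1/y
31*(12 + E(-6)) = 31*(12 + (-2 - 1/(-6))) = 31*(12 + (-2 - 1*(-⅙))) = 31*(12 + (-2 + ⅙)) = 31*(12 - 11/6) = 31*(61/6) = 1891/6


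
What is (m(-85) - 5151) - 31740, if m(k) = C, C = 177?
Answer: -36714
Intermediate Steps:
m(k) = 177
(m(-85) - 5151) - 31740 = (177 - 5151) - 31740 = -4974 - 31740 = -36714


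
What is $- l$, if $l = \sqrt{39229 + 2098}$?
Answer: $- 17 \sqrt{143} \approx -203.29$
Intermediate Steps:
$l = 17 \sqrt{143}$ ($l = \sqrt{41327} = 17 \sqrt{143} \approx 203.29$)
$- l = - 17 \sqrt{143}$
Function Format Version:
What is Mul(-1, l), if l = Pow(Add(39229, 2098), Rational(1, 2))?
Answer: Mul(-17, Pow(143, Rational(1, 2))) ≈ -203.29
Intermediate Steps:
l = Mul(17, Pow(143, Rational(1, 2))) (l = Pow(41327, Rational(1, 2)) = Mul(17, Pow(143, Rational(1, 2))) ≈ 203.29)
Mul(-1, l) = Mul(-1, Mul(17, Pow(143, Rational(1, 2)))) = Mul(-17, Pow(143, Rational(1, 2)))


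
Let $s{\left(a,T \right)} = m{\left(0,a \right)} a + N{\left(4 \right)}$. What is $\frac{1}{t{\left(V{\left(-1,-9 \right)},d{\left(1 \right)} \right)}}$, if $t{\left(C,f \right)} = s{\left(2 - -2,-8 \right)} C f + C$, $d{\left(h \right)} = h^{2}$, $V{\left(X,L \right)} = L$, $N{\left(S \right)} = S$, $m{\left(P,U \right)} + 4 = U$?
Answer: $- \frac{1}{45} \approx -0.022222$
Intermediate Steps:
$m{\left(P,U \right)} = -4 + U$
$s{\left(a,T \right)} = 4 + a \left(-4 + a\right)$ ($s{\left(a,T \right)} = \left(-4 + a\right) a + 4 = a \left(-4 + a\right) + 4 = 4 + a \left(-4 + a\right)$)
$t{\left(C,f \right)} = C + 4 C f$ ($t{\left(C,f \right)} = \left(4 + \left(2 - -2\right) \left(-4 + \left(2 - -2\right)\right)\right) C f + C = \left(4 + \left(2 + 2\right) \left(-4 + \left(2 + 2\right)\right)\right) C f + C = \left(4 + 4 \left(-4 + 4\right)\right) C f + C = \left(4 + 4 \cdot 0\right) C f + C = \left(4 + 0\right) C f + C = 4 C f + C = C + 4 C f$)
$\frac{1}{t{\left(V{\left(-1,-9 \right)},d{\left(1 \right)} \right)}} = \frac{1}{\left(-9\right) \left(1 + 4 \cdot 1^{2}\right)} = \frac{1}{\left(-9\right) \left(1 + 4 \cdot 1\right)} = \frac{1}{\left(-9\right) \left(1 + 4\right)} = \frac{1}{\left(-9\right) 5} = \frac{1}{-45} = - \frac{1}{45}$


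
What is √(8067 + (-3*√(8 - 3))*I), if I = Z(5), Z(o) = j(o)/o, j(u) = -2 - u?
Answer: √(201675 + 105*√5)/5 ≈ 89.869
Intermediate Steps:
Z(o) = (-2 - o)/o
I = -7/5 (I = (-2 - 1*5)/5 = (-2 - 5)/5 = (⅕)*(-7) = -7/5 ≈ -1.4000)
√(8067 + (-3*√(8 - 3))*I) = √(8067 - 3*√(8 - 3)*(-7/5)) = √(8067 - 3*√5*(-7/5)) = √(8067 + 21*√5/5)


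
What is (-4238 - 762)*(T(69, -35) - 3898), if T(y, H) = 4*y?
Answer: 18110000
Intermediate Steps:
(-4238 - 762)*(T(69, -35) - 3898) = (-4238 - 762)*(4*69 - 3898) = -5000*(276 - 3898) = -5000*(-3622) = 18110000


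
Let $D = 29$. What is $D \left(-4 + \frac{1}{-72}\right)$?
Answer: $- \frac{8381}{72} \approx -116.4$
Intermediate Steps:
$D \left(-4 + \frac{1}{-72}\right) = 29 \left(-4 + \frac{1}{-72}\right) = 29 \left(-4 - \frac{1}{72}\right) = 29 \left(- \frac{289}{72}\right) = - \frac{8381}{72}$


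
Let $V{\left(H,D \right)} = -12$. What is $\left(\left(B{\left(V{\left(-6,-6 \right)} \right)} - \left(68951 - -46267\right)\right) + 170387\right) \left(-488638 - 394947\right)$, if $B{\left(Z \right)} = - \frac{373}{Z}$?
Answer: $- \frac{585287587585}{12} \approx -4.8774 \cdot 10^{10}$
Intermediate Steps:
$\left(\left(B{\left(V{\left(-6,-6 \right)} \right)} - \left(68951 - -46267\right)\right) + 170387\right) \left(-488638 - 394947\right) = \left(\left(- \frac{373}{-12} - \left(68951 - -46267\right)\right) + 170387\right) \left(-488638 - 394947\right) = \left(\left(\left(-373\right) \left(- \frac{1}{12}\right) - \left(68951 + 46267\right)\right) + 170387\right) \left(-883585\right) = \left(\left(\frac{373}{12} - 115218\right) + 170387\right) \left(-883585\right) = \left(- \frac{1382243}{12} + 170387\right) \left(-883585\right) = \frac{662401}{12} \left(-883585\right) = - \frac{585287587585}{12}$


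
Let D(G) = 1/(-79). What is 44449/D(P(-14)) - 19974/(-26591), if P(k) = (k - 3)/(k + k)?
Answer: -93373505387/26591 ≈ -3.5115e+6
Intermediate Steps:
P(k) = (-3 + k)/(2*k) (P(k) = (-3 + k)/((2*k)) = (-3 + k)*(1/(2*k)) = (-3 + k)/(2*k))
D(G) = -1/79
44449/D(P(-14)) - 19974/(-26591) = 44449/(-1/79) - 19974/(-26591) = 44449*(-79) - 19974*(-1/26591) = -3511471 + 19974/26591 = -93373505387/26591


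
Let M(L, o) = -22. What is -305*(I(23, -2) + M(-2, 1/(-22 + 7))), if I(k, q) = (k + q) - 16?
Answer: 5185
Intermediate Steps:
I(k, q) = -16 + k + q
-305*(I(23, -2) + M(-2, 1/(-22 + 7))) = -305*((-16 + 23 - 2) - 22) = -305*(5 - 22) = -305*(-17) = 5185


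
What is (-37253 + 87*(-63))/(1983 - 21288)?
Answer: 42734/19305 ≈ 2.2136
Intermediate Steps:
(-37253 + 87*(-63))/(1983 - 21288) = (-37253 - 5481)/(-19305) = -42734*(-1/19305) = 42734/19305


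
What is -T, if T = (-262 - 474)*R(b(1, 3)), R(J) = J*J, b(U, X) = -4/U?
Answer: 11776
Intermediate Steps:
R(J) = J²
T = -11776 (T = (-262 - 474)*(-4/1)² = -736*(-4*1)² = -736*(-4)² = -736*16 = -11776)
-T = -1*(-11776) = 11776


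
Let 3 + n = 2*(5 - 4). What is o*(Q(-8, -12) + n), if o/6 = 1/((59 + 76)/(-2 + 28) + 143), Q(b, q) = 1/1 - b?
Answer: 1248/3853 ≈ 0.32390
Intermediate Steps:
Q(b, q) = 1 - b
n = -1 (n = -3 + 2*(5 - 4) = -3 + 2*1 = -3 + 2 = -1)
o = 156/3853 (o = 6/((59 + 76)/(-2 + 28) + 143) = 6/(135/26 + 143) = 6/(3853/26) = 6*(26/3853) = 156/3853 ≈ 0.040488)
o*(Q(-8, -12) + n) = 156*((1 - 1*(-8)) - 1)/3853 = 156*((1 + 8) - 1)/3853 = 156*(9 - 1)/3853 = (156/3853)*8 = 1248/3853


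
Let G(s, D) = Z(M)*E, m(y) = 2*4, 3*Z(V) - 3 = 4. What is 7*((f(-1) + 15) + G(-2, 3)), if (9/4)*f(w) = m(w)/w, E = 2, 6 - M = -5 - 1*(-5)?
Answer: 1015/9 ≈ 112.78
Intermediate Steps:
M = 6 (M = 6 - (-5 - 1*(-5)) = 6 - (-5 + 5) = 6 - 1*0 = 6 + 0 = 6)
Z(V) = 7/3 (Z(V) = 1 + (⅓)*4 = 1 + 4/3 = 7/3)
m(y) = 8
f(w) = 32/(9*w) (f(w) = 4*(8/w)/9 = 32/(9*w))
G(s, D) = 14/3 (G(s, D) = (7/3)*2 = 14/3)
7*((f(-1) + 15) + G(-2, 3)) = 7*(((32/9)/(-1) + 15) + 14/3) = 7*(((32/9)*(-1) + 15) + 14/3) = 7*((-32/9 + 15) + 14/3) = 7*(103/9 + 14/3) = 7*(145/9) = 1015/9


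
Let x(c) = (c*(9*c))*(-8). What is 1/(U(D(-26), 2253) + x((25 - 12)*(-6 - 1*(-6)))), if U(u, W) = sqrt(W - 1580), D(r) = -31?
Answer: sqrt(673)/673 ≈ 0.038547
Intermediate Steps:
x(c) = -72*c**2 (x(c) = (9*c**2)*(-8) = -72*c**2)
U(u, W) = sqrt(-1580 + W)
1/(U(D(-26), 2253) + x((25 - 12)*(-6 - 1*(-6)))) = 1/(sqrt(-1580 + 2253) - 72*(-6 - 1*(-6))**2*(25 - 12)**2) = 1/(sqrt(673) - 72*169*(-6 + 6)**2) = 1/(sqrt(673) - 72*(13*0)**2) = 1/(sqrt(673) - 72*0**2) = 1/(sqrt(673) - 72*0) = 1/(sqrt(673) + 0) = 1/(sqrt(673)) = sqrt(673)/673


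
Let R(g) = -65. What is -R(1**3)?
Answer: 65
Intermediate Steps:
-R(1**3) = -1*(-65) = 65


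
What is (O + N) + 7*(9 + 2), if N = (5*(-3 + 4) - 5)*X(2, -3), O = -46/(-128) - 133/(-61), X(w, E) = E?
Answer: 310523/3904 ≈ 79.540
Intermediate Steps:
O = 9915/3904 (O = -46*(-1/128) - 133*(-1/61) = 23/64 + 133/61 = 9915/3904 ≈ 2.5397)
N = 0 (N = (5*(-3 + 4) - 5)*(-3) = (5*1 - 5)*(-3) = (5 - 5)*(-3) = 0*(-3) = 0)
(O + N) + 7*(9 + 2) = (9915/3904 + 0) + 7*(9 + 2) = 9915/3904 + 7*11 = 9915/3904 + 77 = 310523/3904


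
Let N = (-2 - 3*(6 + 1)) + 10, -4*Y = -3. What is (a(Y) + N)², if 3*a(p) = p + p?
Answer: 625/4 ≈ 156.25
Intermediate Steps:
Y = ¾ (Y = -¼*(-3) = ¾ ≈ 0.75000)
a(p) = 2*p/3 (a(p) = (p + p)/3 = (2*p)/3 = 2*p/3)
N = -13 (N = (-2 - 3*7) + 10 = (-2 - 21) + 10 = -23 + 10 = -13)
(a(Y) + N)² = ((⅔)*(¾) - 13)² = (½ - 13)² = (-25/2)² = 625/4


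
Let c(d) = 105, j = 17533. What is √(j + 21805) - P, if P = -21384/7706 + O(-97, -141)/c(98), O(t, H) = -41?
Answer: 1280633/404565 + √39338 ≈ 201.50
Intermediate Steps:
P = -1280633/404565 (P = -21384/7706 - 41/105 = -21384*1/7706 - 41*1/105 = -10692/3853 - 41/105 = -1280633/404565 ≈ -3.1655)
√(j + 21805) - P = √(17533 + 21805) - 1*(-1280633/404565) = √39338 + 1280633/404565 = 1280633/404565 + √39338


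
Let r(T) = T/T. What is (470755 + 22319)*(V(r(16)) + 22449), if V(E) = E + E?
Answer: 11070004374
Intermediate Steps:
r(T) = 1
V(E) = 2*E
(470755 + 22319)*(V(r(16)) + 22449) = (470755 + 22319)*(2*1 + 22449) = 493074*(2 + 22449) = 493074*22451 = 11070004374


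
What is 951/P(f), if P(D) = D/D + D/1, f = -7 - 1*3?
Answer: -317/3 ≈ -105.67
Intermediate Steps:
f = -10 (f = -7 - 3 = -10)
P(D) = 1 + D (P(D) = 1 + D*1 = 1 + D)
951/P(f) = 951/(1 - 10) = 951/(-9) = 951*(-⅑) = -317/3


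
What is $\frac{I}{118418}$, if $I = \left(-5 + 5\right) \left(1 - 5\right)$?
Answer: $0$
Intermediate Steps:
$I = 0$ ($I = 0 \left(-4\right) = 0$)
$\frac{I}{118418} = \frac{1}{118418} \cdot 0 = 0$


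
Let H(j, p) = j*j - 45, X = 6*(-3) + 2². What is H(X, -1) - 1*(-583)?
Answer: 734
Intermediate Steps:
X = -14 (X = -18 + 4 = -14)
H(j, p) = -45 + j² (H(j, p) = j² - 45 = -45 + j²)
H(X, -1) - 1*(-583) = (-45 + (-14)²) - 1*(-583) = (-45 + 196) + 583 = 151 + 583 = 734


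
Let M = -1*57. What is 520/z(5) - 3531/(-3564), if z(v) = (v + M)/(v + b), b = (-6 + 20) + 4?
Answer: -24733/108 ≈ -229.01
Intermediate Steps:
M = -57
b = 18 (b = 14 + 4 = 18)
z(v) = (-57 + v)/(18 + v) (z(v) = (v - 57)/(v + 18) = (-57 + v)/(18 + v))
520/z(5) - 3531/(-3564) = 520/(((-57 + 5)/(18 + 5))) - 3531/(-3564) = 520/((-52/23)) - 3531*(-1/3564) = 520/(((1/23)*(-52))) + 107/108 = 520/(-52/23) + 107/108 = 520*(-23/52) + 107/108 = -230 + 107/108 = -24733/108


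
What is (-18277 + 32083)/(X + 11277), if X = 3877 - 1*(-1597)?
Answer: 13806/16751 ≈ 0.82419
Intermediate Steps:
X = 5474 (X = 3877 + 1597 = 5474)
(-18277 + 32083)/(X + 11277) = (-18277 + 32083)/(5474 + 11277) = 13806/16751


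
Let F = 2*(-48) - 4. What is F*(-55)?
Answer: 5500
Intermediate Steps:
F = -100 (F = -96 - 4 = -100)
F*(-55) = -100*(-55) = 5500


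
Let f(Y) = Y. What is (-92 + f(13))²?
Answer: 6241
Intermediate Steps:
(-92 + f(13))² = (-92 + 13)² = (-79)² = 6241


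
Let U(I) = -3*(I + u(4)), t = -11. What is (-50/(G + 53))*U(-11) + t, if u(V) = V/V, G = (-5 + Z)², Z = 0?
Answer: -393/13 ≈ -30.231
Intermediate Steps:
G = 25 (G = (-5 + 0)² = (-5)² = 25)
u(V) = 1
U(I) = -3 - 3*I (U(I) = -3*(I + 1) = -3*(1 + I) = -3 - 3*I)
(-50/(G + 53))*U(-11) + t = (-50/(25 + 53))*(-3 - 3*(-11)) - 11 = (-50/78)*(-3 + 33) - 11 = -50*1/78*30 - 11 = -25/39*30 - 11 = -250/13 - 11 = -393/13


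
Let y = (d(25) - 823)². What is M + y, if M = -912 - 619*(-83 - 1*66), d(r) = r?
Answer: 728123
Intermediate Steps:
M = 91319 (M = -912 - 619*(-83 - 66) = -912 - 619*(-149) = -912 + 92231 = 91319)
y = 636804 (y = (25 - 823)² = (-798)² = 636804)
M + y = 91319 + 636804 = 728123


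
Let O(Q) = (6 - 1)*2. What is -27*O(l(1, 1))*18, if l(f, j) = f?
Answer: -4860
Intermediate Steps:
O(Q) = 10 (O(Q) = 5*2 = 10)
-27*O(l(1, 1))*18 = -27*10*18 = -270*18 = -4860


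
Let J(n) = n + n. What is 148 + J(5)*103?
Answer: 1178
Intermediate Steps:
J(n) = 2*n
148 + J(5)*103 = 148 + (2*5)*103 = 148 + 10*103 = 148 + 1030 = 1178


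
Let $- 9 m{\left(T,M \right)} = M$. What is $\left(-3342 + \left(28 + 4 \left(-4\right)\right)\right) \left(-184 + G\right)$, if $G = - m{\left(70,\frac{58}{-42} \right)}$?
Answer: $\frac{12877850}{21} \approx 6.1323 \cdot 10^{5}$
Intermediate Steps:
$m{\left(T,M \right)} = - \frac{M}{9}$
$G = - \frac{29}{189}$ ($G = - \frac{\left(-1\right) \frac{58}{-42}}{9} = - \frac{\left(-1\right) 58 \left(- \frac{1}{42}\right)}{9} = - \frac{\left(-1\right) \left(-29\right)}{9 \cdot 21} = \left(-1\right) \frac{29}{189} = - \frac{29}{189} \approx -0.15344$)
$\left(-3342 + \left(28 + 4 \left(-4\right)\right)\right) \left(-184 + G\right) = \left(-3342 + \left(28 + 4 \left(-4\right)\right)\right) \left(-184 - \frac{29}{189}\right) = \left(-3342 + \left(28 - 16\right)\right) \left(- \frac{34805}{189}\right) = \left(-3342 + 12\right) \left(- \frac{34805}{189}\right) = \left(-3330\right) \left(- \frac{34805}{189}\right) = \frac{12877850}{21}$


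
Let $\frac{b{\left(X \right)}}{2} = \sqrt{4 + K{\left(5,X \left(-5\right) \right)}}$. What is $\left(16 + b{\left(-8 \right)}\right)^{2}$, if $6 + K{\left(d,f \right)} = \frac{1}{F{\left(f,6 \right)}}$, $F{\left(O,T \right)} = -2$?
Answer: $\left(16 + i \sqrt{10}\right)^{2} \approx 246.0 + 101.19 i$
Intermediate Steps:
$K{\left(d,f \right)} = - \frac{13}{2}$ ($K{\left(d,f \right)} = -6 + \frac{1}{-2} = -6 - \frac{1}{2} = - \frac{13}{2}$)
$b{\left(X \right)} = i \sqrt{10}$ ($b{\left(X \right)} = 2 \sqrt{4 - \frac{13}{2}} = 2 \sqrt{- \frac{5}{2}} = 2 \frac{i \sqrt{10}}{2} = i \sqrt{10}$)
$\left(16 + b{\left(-8 \right)}\right)^{2} = \left(16 + i \sqrt{10}\right)^{2}$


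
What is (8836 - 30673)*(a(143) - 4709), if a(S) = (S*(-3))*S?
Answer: 1442464872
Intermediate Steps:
a(S) = -3*S² (a(S) = (-3*S)*S = -3*S²)
(8836 - 30673)*(a(143) - 4709) = (8836 - 30673)*(-3*143² - 4709) = -21837*(-3*20449 - 4709) = -21837*(-61347 - 4709) = -21837*(-66056) = 1442464872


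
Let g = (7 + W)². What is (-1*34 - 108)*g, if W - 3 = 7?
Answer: -41038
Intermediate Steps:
W = 10 (W = 3 + 7 = 10)
g = 289 (g = (7 + 10)² = 17² = 289)
(-1*34 - 108)*g = (-1*34 - 108)*289 = (-34 - 108)*289 = -142*289 = -41038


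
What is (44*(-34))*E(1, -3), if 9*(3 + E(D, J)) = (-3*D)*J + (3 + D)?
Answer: 20944/9 ≈ 2327.1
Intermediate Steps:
E(D, J) = -8/3 + D/9 - D*J/3 (E(D, J) = -3 + ((-3*D)*J + (3 + D))/9 = -3 + (-3*D*J + (3 + D))/9 = -3 + (3 + D - 3*D*J)/9 = -3 + (⅓ + D/9 - D*J/3) = -8/3 + D/9 - D*J/3)
(44*(-34))*E(1, -3) = (44*(-34))*(-8/3 + (⅑)*1 - ⅓*1*(-3)) = -1496*(-8/3 + ⅑ + 1) = -1496*(-14/9) = 20944/9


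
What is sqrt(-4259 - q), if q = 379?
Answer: I*sqrt(4638) ≈ 68.103*I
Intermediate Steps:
sqrt(-4259 - q) = sqrt(-4259 - 1*379) = sqrt(-4259 - 379) = sqrt(-4638) = I*sqrt(4638)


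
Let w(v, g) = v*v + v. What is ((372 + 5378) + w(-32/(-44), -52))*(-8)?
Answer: -5567216/121 ≈ -46010.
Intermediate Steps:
w(v, g) = v + v² (w(v, g) = v² + v = v + v²)
((372 + 5378) + w(-32/(-44), -52))*(-8) = ((372 + 5378) + (-32/(-44))*(1 - 32/(-44)))*(-8) = (5750 + (-32*(-1/44))*(1 - 32*(-1/44)))*(-8) = (5750 + 8*(1 + 8/11)/11)*(-8) = (5750 + (8/11)*(19/11))*(-8) = (5750 + 152/121)*(-8) = (695902/121)*(-8) = -5567216/121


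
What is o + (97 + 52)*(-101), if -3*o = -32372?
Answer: -12775/3 ≈ -4258.3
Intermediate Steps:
o = 32372/3 (o = -1/3*(-32372) = 32372/3 ≈ 10791.)
o + (97 + 52)*(-101) = 32372/3 + (97 + 52)*(-101) = 32372/3 + 149*(-101) = 32372/3 - 15049 = -12775/3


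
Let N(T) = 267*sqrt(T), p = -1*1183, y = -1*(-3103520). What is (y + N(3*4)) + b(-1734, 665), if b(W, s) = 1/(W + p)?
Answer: 9052967839/2917 + 534*sqrt(3) ≈ 3.1044e+6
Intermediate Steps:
y = 3103520
p = -1183
b(W, s) = 1/(-1183 + W) (b(W, s) = 1/(W - 1183) = 1/(-1183 + W))
(y + N(3*4)) + b(-1734, 665) = (3103520 + 267*sqrt(3*4)) + 1/(-1183 - 1734) = (3103520 + 267*sqrt(12)) + 1/(-2917) = (3103520 + 267*(2*sqrt(3))) - 1/2917 = (3103520 + 534*sqrt(3)) - 1/2917 = 9052967839/2917 + 534*sqrt(3)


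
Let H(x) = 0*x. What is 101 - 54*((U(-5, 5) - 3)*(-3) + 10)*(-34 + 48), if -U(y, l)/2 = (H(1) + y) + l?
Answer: -14263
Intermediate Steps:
H(x) = 0
U(y, l) = -2*l - 2*y (U(y, l) = -2*((0 + y) + l) = -2*(y + l) = -2*(l + y) = -2*l - 2*y)
101 - 54*((U(-5, 5) - 3)*(-3) + 10)*(-34 + 48) = 101 - 54*(((-2*5 - 2*(-5)) - 3)*(-3) + 10)*(-34 + 48) = 101 - 54*(((-10 + 10) - 3)*(-3) + 10)*14 = 101 - 54*((0 - 3)*(-3) + 10)*14 = 101 - 54*(-3*(-3) + 10)*14 = 101 - 54*(9 + 10)*14 = 101 - 1026*14 = 101 - 54*266 = 101 - 14364 = -14263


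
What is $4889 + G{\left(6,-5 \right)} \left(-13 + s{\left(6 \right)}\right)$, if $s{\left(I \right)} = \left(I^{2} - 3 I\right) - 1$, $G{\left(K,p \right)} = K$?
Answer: $4913$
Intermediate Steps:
$s{\left(I \right)} = -1 + I^{2} - 3 I$
$4889 + G{\left(6,-5 \right)} \left(-13 + s{\left(6 \right)}\right) = 4889 + 6 \left(-13 - \left(19 - 36\right)\right) = 4889 + 6 \left(-13 - -17\right) = 4889 + 6 \left(-13 + 17\right) = 4889 + 6 \cdot 4 = 4889 + 24 = 4913$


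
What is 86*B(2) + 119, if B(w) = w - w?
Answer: 119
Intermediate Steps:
B(w) = 0
86*B(2) + 119 = 86*0 + 119 = 0 + 119 = 119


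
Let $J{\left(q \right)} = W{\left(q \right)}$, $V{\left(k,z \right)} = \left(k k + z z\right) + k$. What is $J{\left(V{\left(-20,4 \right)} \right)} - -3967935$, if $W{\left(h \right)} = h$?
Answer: $3968331$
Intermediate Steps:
$V{\left(k,z \right)} = k + k^{2} + z^{2}$ ($V{\left(k,z \right)} = \left(k^{2} + z^{2}\right) + k = k + k^{2} + z^{2}$)
$J{\left(q \right)} = q$
$J{\left(V{\left(-20,4 \right)} \right)} - -3967935 = \left(-20 + \left(-20\right)^{2} + 4^{2}\right) - -3967935 = \left(-20 + 400 + 16\right) + 3967935 = 396 + 3967935 = 3968331$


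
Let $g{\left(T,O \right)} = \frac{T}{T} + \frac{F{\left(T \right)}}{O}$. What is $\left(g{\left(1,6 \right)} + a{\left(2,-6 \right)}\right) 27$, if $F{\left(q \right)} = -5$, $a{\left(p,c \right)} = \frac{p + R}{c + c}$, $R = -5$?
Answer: $\frac{45}{4} \approx 11.25$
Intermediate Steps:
$a{\left(p,c \right)} = \frac{-5 + p}{2 c}$ ($a{\left(p,c \right)} = \frac{p - 5}{c + c} = \frac{-5 + p}{2 c}$)
$g{\left(T,O \right)} = 1 - \frac{5}{O}$ ($g{\left(T,O \right)} = \frac{T}{T} - \frac{5}{O} = 1 - \frac{5}{O}$)
$\left(g{\left(1,6 \right)} + a{\left(2,-6 \right)}\right) 27 = \left(\frac{-5 + 6}{6} + \frac{-5 + 2}{2 \left(-6\right)}\right) 27 = \left(\frac{1}{6} \cdot 1 + \frac{1}{2} \left(- \frac{1}{6}\right) \left(-3\right)\right) 27 = \left(\frac{1}{6} + \frac{1}{4}\right) 27 = \frac{5}{12} \cdot 27 = \frac{45}{4}$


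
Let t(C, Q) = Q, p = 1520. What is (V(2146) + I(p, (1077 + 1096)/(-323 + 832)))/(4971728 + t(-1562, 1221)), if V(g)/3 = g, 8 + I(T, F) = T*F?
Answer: 6575830/2531231041 ≈ 0.0025979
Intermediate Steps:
I(T, F) = -8 + F*T (I(T, F) = -8 + T*F = -8 + F*T)
V(g) = 3*g
(V(2146) + I(p, (1077 + 1096)/(-323 + 832)))/(4971728 + t(-1562, 1221)) = (3*2146 + (-8 + ((1077 + 1096)/(-323 + 832))*1520))/(4971728 + 1221) = (6438 + (-8 + (2173/509)*1520))/4972949 = (6438 + (-8 + (2173*(1/509))*1520))*(1/4972949) = (6438 + (-8 + (2173/509)*1520))*(1/4972949) = (6438 + (-8 + 3302960/509))*(1/4972949) = (6438 + 3298888/509)*(1/4972949) = (6575830/509)*(1/4972949) = 6575830/2531231041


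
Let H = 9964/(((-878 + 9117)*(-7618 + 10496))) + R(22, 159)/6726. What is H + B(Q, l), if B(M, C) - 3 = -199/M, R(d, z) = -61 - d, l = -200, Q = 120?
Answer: 706919275927/531619497640 ≈ 1.3297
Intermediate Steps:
B(M, C) = 3 - 199/M
H = -950532511/79742924646 (H = 9964/(((-878 + 9117)*(-7618 + 10496))) + (-61 - 1*22)/6726 = 9964/((8239*2878)) + (-61 - 22)*(1/6726) = 9964/23711842 - 83*1/6726 = 9964*(1/23711842) - 83/6726 = 4982/11855921 - 83/6726 = -950532511/79742924646 ≈ -0.011920)
H + B(Q, l) = -950532511/79742924646 + (3 - 199/120) = -950532511/79742924646 + 161/120 = 706919275927/531619497640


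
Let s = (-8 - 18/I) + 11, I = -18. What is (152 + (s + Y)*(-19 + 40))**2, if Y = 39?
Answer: 1113025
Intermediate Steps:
s = 4 (s = (-8 - 18/(-18)) + 11 = (-8 - 18*(-1/18)) + 11 = (-8 + 1) + 11 = -7 + 11 = 4)
(152 + (s + Y)*(-19 + 40))**2 = (152 + (4 + 39)*(-19 + 40))**2 = (152 + 43*21)**2 = (152 + 903)**2 = 1055**2 = 1113025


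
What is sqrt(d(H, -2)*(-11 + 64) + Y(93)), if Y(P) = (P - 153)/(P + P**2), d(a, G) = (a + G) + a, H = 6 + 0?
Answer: 30*sqrt(1250106)/1457 ≈ 23.022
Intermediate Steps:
H = 6
d(a, G) = G + 2*a (d(a, G) = (G + a) + a = G + 2*a)
Y(P) = (-153 + P)/(P + P**2)
sqrt(d(H, -2)*(-11 + 64) + Y(93)) = sqrt((-2 + 2*6)*(-11 + 64) + (-153 + 93)/(93*(1 + 93))) = sqrt((-2 + 12)*53 + (1/93)*(-60)/94) = sqrt(10*53 + (1/93)*(1/94)*(-60)) = sqrt(530 - 10/1457) = sqrt(772200/1457) = 30*sqrt(1250106)/1457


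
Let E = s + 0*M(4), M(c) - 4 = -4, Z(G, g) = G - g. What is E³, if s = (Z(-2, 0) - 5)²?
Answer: 117649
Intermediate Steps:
M(c) = 0 (M(c) = 4 - 4 = 0)
s = 49 (s = ((-2 - 1*0) - 5)² = ((-2 + 0) - 5)² = (-2 - 5)² = (-7)² = 49)
E = 49 (E = 49 + 0*0 = 49 + 0 = 49)
E³ = 49³ = 117649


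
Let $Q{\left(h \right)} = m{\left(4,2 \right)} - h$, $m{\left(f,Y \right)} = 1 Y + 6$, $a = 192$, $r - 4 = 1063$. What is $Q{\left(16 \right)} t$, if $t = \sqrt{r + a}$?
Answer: $- 8 \sqrt{1259} \approx -283.86$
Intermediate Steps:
$r = 1067$ ($r = 4 + 1063 = 1067$)
$m{\left(f,Y \right)} = 6 + Y$ ($m{\left(f,Y \right)} = Y + 6 = 6 + Y$)
$Q{\left(h \right)} = 8 - h$ ($Q{\left(h \right)} = \left(6 + 2\right) - h = 8 - h$)
$t = \sqrt{1259}$ ($t = \sqrt{1067 + 192} = \sqrt{1259} \approx 35.482$)
$Q{\left(16 \right)} t = \left(8 - 16\right) \sqrt{1259} = - 8 \sqrt{1259}$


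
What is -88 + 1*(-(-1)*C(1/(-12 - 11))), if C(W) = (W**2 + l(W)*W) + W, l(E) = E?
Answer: -46573/529 ≈ -88.040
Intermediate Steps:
C(W) = W + 2*W**2 (C(W) = (W**2 + W*W) + W = (W**2 + W**2) + W = 2*W**2 + W = W + 2*W**2)
-88 + 1*(-(-1)*C(1/(-12 - 11))) = -88 + 1*(-(-1)*(1 + 2/(-12 - 11))/(-12 - 11)) = -88 + 1*(-(-1)*(1 + 2/(-23))/(-23)) = -88 + 1*(-(-1)*(-(1 + 2*(-1/23))/23)) = -88 + 1*(-(-1)*(-(1 - 2/23)/23)) = -88 + 1*(-(-1)*(-1/23*21/23)) = -88 + 1*(-(-1)*(-21)/529) = -88 + 1*(-1*21/529) = -88 + 1*(-21/529) = -88 - 21/529 = -46573/529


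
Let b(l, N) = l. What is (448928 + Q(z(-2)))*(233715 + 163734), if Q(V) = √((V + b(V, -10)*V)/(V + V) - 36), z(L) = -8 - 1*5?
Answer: 178425984672 + 397449*I*√42 ≈ 1.7843e+11 + 2.5758e+6*I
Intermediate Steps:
z(L) = -13 (z(L) = -8 - 5 = -13)
Q(V) = √(-36 + (V + V²)/(2*V)) (Q(V) = √((V + V*V)/(V + V) - 36) = √((V + V²)/((2*V)) - 36) = √((V + V²)*(1/(2*V)) - 36) = √((V + V²)/(2*V) - 36) = √(-36 + (V + V²)/(2*V)))
(448928 + Q(z(-2)))*(233715 + 163734) = (448928 + √(-142 + 2*(-13))/2)*(233715 + 163734) = (448928 + √(-142 - 26)/2)*397449 = (448928 + √(-168)/2)*397449 = (448928 + (2*I*√42)/2)*397449 = (448928 + I*√42)*397449 = 178425984672 + 397449*I*√42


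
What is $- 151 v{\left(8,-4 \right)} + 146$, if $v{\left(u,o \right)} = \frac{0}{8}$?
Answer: $146$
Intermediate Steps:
$v{\left(u,o \right)} = 0$ ($v{\left(u,o \right)} = 0 \cdot \frac{1}{8} = 0$)
$- 151 v{\left(8,-4 \right)} + 146 = \left(-151\right) 0 + 146 = 0 + 146 = 146$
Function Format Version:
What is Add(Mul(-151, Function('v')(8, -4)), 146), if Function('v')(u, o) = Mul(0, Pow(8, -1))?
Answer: 146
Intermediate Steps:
Function('v')(u, o) = 0 (Function('v')(u, o) = Mul(0, Rational(1, 8)) = 0)
Add(Mul(-151, Function('v')(8, -4)), 146) = Add(Mul(-151, 0), 146) = Add(0, 146) = 146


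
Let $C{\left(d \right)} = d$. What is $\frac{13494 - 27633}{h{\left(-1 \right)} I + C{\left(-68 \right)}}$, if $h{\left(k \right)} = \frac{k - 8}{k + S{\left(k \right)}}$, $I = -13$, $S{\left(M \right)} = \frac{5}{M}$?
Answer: $\frac{28278}{175} \approx 161.59$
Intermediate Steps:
$h{\left(k \right)} = \frac{-8 + k}{k + \frac{5}{k}}$ ($h{\left(k \right)} = \frac{k - 8}{k + \frac{5}{k}} = \frac{-8 + k}{k + \frac{5}{k}}$)
$\frac{13494 - 27633}{h{\left(-1 \right)} I + C{\left(-68 \right)}} = \frac{13494 - 27633}{- \frac{-8 - 1}{5 + \left(-1\right)^{2}} \left(-13\right) - 68} = - \frac{14139}{\left(-1\right) \frac{1}{5 + 1} \left(-9\right) \left(-13\right) - 68} = - \frac{14139}{\left(-1\right) \frac{1}{6} \left(-9\right) \left(-13\right) - 68} = - \frac{14139}{\frac{3}{2} \left(-13\right) - 68} = - \frac{14139}{- \frac{39}{2} - 68} = - \frac{14139}{- \frac{175}{2}} = \left(-14139\right) \left(- \frac{2}{175}\right) = \frac{28278}{175}$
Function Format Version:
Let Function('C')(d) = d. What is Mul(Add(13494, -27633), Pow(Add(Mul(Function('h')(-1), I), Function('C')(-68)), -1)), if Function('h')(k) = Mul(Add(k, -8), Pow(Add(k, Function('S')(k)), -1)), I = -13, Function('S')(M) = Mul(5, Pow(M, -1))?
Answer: Rational(28278, 175) ≈ 161.59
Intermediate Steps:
Function('h')(k) = Mul(Pow(Add(k, Mul(5, Pow(k, -1))), -1), Add(-8, k)) (Function('h')(k) = Mul(Add(k, -8), Pow(Add(k, Mul(5, Pow(k, -1))), -1)) = Mul(Add(-8, k), Pow(Add(k, Mul(5, Pow(k, -1))), -1)) = Mul(Pow(Add(k, Mul(5, Pow(k, -1))), -1), Add(-8, k)))
Mul(Add(13494, -27633), Pow(Add(Mul(Function('h')(-1), I), Function('C')(-68)), -1)) = Mul(Add(13494, -27633), Pow(Add(Mul(Mul(-1, Pow(Add(5, Pow(-1, 2)), -1), Add(-8, -1)), -13), -68), -1)) = Mul(-14139, Pow(Add(Mul(Mul(-1, Pow(Add(5, 1), -1), -9), -13), -68), -1)) = Mul(-14139, Pow(Add(Mul(Mul(-1, Pow(6, -1), -9), -13), -68), -1)) = Mul(-14139, Pow(Add(Mul(Mul(-1, Rational(1, 6), -9), -13), -68), -1)) = Mul(-14139, Pow(Add(Mul(Rational(3, 2), -13), -68), -1)) = Mul(-14139, Pow(Add(Rational(-39, 2), -68), -1)) = Mul(-14139, Pow(Rational(-175, 2), -1)) = Mul(-14139, Rational(-2, 175)) = Rational(28278, 175)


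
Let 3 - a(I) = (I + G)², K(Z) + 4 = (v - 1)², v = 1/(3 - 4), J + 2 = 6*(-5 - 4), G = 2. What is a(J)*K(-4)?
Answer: 0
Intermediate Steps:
J = -56 (J = -2 + 6*(-5 - 4) = -2 + 6*(-9) = -2 - 54 = -56)
v = -1 (v = 1/(-1) = -1)
K(Z) = 0 (K(Z) = -4 + (-1 - 1)² = -4 + (-2)² = -4 + 4 = 0)
a(I) = 3 - (2 + I)² (a(I) = 3 - (I + 2)² = 3 - (2 + I)²)
a(J)*K(-4) = (3 - (2 - 56)²)*0 = (3 - 1*(-54)²)*0 = (3 - 1*2916)*0 = (3 - 2916)*0 = -2913*0 = 0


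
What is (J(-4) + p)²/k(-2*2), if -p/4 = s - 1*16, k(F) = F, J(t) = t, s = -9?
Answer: -2304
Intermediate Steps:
p = 100 (p = -4*(-9 - 1*16) = -4*(-9 - 16) = -4*(-25) = 100)
(J(-4) + p)²/k(-2*2) = (-4 + 100)²/((-2*2)) = 96²/(-4) = 9216*(-¼) = -2304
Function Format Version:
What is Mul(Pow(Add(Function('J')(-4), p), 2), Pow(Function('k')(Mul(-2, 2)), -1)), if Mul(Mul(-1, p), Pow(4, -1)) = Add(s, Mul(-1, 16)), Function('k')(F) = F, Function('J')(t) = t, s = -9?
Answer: -2304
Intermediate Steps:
p = 100 (p = Mul(-4, Add(-9, Mul(-1, 16))) = Mul(-4, Add(-9, -16)) = Mul(-4, -25) = 100)
Mul(Pow(Add(Function('J')(-4), p), 2), Pow(Function('k')(Mul(-2, 2)), -1)) = Mul(Pow(Add(-4, 100), 2), Pow(Mul(-2, 2), -1)) = Mul(Pow(96, 2), Pow(-4, -1)) = Mul(9216, Rational(-1, 4)) = -2304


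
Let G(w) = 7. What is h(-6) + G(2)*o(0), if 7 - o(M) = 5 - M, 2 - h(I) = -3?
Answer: 19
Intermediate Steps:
h(I) = 5 (h(I) = 2 - 1*(-3) = 2 + 3 = 5)
o(M) = 2 + M (o(M) = 7 - (5 - M) = 7 + (-5 + M) = 2 + M)
h(-6) + G(2)*o(0) = 5 + 7*(2 + 0) = 5 + 7*2 = 5 + 14 = 19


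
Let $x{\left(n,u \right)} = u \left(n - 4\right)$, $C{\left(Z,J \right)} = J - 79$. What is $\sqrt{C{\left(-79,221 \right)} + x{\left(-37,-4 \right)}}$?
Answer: $3 \sqrt{34} \approx 17.493$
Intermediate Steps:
$C{\left(Z,J \right)} = -79 + J$
$x{\left(n,u \right)} = u \left(-4 + n\right)$
$\sqrt{C{\left(-79,221 \right)} + x{\left(-37,-4 \right)}} = \sqrt{\left(-79 + 221\right) - 4 \left(-4 - 37\right)} = \sqrt{142 - -164} = \sqrt{142 + 164} = \sqrt{306} = 3 \sqrt{34}$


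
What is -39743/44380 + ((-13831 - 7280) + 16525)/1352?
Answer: -16078701/3750110 ≈ -4.2875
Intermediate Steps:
-39743/44380 + ((-13831 - 7280) + 16525)/1352 = -39743*1/44380 + (-21111 + 16525)*(1/1352) = -39743/44380 - 4586*1/1352 = -39743/44380 - 2293/676 = -16078701/3750110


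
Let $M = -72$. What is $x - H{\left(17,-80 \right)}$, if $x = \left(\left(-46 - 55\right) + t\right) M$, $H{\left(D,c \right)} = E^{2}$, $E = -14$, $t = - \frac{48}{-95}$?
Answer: $\frac{668764}{95} \approx 7039.6$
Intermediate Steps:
$t = \frac{48}{95}$ ($t = \left(-48\right) \left(- \frac{1}{95}\right) = \frac{48}{95} \approx 0.50526$)
$H{\left(D,c \right)} = 196$ ($H{\left(D,c \right)} = \left(-14\right)^{2} = 196$)
$x = \frac{687384}{95}$ ($x = \left(\left(-46 - 55\right) + \frac{48}{95}\right) \left(-72\right) = \left(-101 + \frac{48}{95}\right) \left(-72\right) = \left(- \frac{9547}{95}\right) \left(-72\right) = \frac{687384}{95} \approx 7235.6$)
$x - H{\left(17,-80 \right)} = \frac{687384}{95} - 196 = \frac{668764}{95}$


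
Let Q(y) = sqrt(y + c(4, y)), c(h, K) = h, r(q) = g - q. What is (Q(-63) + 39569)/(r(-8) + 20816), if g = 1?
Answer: 39569/20825 + I*sqrt(59)/20825 ≈ 1.9001 + 0.00036884*I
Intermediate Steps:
r(q) = 1 - q
Q(y) = sqrt(4 + y) (Q(y) = sqrt(y + 4) = sqrt(4 + y))
(Q(-63) + 39569)/(r(-8) + 20816) = (sqrt(4 - 63) + 39569)/((1 - 1*(-8)) + 20816) = (sqrt(-59) + 39569)/((1 + 8) + 20816) = (I*sqrt(59) + 39569)/(9 + 20816) = (39569 + I*sqrt(59))/20825 = (39569 + I*sqrt(59))*(1/20825) = 39569/20825 + I*sqrt(59)/20825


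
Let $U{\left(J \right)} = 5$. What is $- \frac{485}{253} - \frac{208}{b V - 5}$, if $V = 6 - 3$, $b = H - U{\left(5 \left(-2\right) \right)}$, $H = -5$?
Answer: $\frac{35649}{8855} \approx 4.0259$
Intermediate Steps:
$b = -10$ ($b = -5 - 5 = -10$)
$V = 3$
$- \frac{485}{253} - \frac{208}{b V - 5} = - \frac{485}{253} - \frac{208}{\left(-10\right) 3 - 5} = \left(-485\right) \frac{1}{253} - \frac{208}{-30 - 5} = - \frac{485}{253} - \frac{208}{-35} = - \frac{485}{253} - - \frac{208}{35} = - \frac{485}{253} + \frac{208}{35} = \frac{35649}{8855}$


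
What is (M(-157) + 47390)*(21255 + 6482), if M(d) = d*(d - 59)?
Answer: 2255073574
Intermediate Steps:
M(d) = d*(-59 + d)
(M(-157) + 47390)*(21255 + 6482) = (-157*(-59 - 157) + 47390)*(21255 + 6482) = (-157*(-216) + 47390)*27737 = (33912 + 47390)*27737 = 81302*27737 = 2255073574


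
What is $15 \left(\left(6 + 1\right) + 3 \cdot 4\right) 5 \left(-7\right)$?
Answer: $-9975$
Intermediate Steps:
$15 \left(\left(6 + 1\right) + 3 \cdot 4\right) 5 \left(-7\right) = 15 \left(7 + 12\right) \left(-35\right) = 15 \cdot 19 \left(-35\right) = 285 \left(-35\right) = -9975$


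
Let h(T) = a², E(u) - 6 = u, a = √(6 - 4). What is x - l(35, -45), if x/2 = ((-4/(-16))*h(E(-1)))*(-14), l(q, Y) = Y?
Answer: 31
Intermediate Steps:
a = √2 ≈ 1.4142
E(u) = 6 + u
h(T) = 2 (h(T) = (√2)² = 2)
x = -14 (x = 2*((-4/(-16)*2)*(-14)) = 2*((-4*(-1/16)*2)*(-14)) = 2*(((¼)*2)*(-14)) = 2*((½)*(-14)) = 2*(-7) = -14)
x - l(35, -45) = -14 - 1*(-45) = -14 + 45 = 31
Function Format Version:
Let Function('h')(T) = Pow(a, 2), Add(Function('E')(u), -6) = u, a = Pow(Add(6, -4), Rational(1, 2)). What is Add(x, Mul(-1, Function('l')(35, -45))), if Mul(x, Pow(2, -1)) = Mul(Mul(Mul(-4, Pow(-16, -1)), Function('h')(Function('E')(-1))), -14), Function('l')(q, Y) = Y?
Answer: 31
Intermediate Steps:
a = Pow(2, Rational(1, 2)) ≈ 1.4142
Function('E')(u) = Add(6, u)
Function('h')(T) = 2 (Function('h')(T) = Pow(Pow(2, Rational(1, 2)), 2) = 2)
x = -14 (x = Mul(2, Mul(Mul(Mul(-4, Pow(-16, -1)), 2), -14)) = Mul(2, Mul(Mul(Mul(-4, Rational(-1, 16)), 2), -14)) = Mul(2, Mul(Mul(Rational(1, 4), 2), -14)) = Mul(2, Mul(Rational(1, 2), -14)) = Mul(2, -7) = -14)
Add(x, Mul(-1, Function('l')(35, -45))) = Add(-14, Mul(-1, -45)) = Add(-14, 45) = 31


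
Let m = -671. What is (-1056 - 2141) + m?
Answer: -3868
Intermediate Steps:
(-1056 - 2141) + m = (-1056 - 2141) - 671 = -3197 - 671 = -3868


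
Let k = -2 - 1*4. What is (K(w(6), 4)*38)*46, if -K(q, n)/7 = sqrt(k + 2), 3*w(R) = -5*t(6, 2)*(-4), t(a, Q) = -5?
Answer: -24472*I ≈ -24472.0*I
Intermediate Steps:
k = -6 (k = -2 - 4 = -6)
w(R) = -100/3 (w(R) = (-5*(-5)*(-4))/3 = (25*(-4))/3 = (1/3)*(-100) = -100/3)
K(q, n) = -14*I (K(q, n) = -7*sqrt(-6 + 2) = -14*I)
(K(w(6), 4)*38)*46 = (-14*I*38)*46 = -532*I*46 = -24472*I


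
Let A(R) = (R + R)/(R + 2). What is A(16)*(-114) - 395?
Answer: -1793/3 ≈ -597.67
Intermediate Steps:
A(R) = 2*R/(2 + R) (A(R) = (2*R)/(2 + R) = 2*R/(2 + R))
A(16)*(-114) - 395 = (2*16/(2 + 16))*(-114) - 395 = (2*16/18)*(-114) - 395 = (2*16*(1/18))*(-114) - 395 = (16/9)*(-114) - 395 = -608/3 - 395 = -1793/3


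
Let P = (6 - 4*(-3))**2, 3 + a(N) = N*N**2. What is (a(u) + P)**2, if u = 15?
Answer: 13660416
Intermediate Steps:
a(N) = -3 + N**3 (a(N) = -3 + N*N**2 = -3 + N**3)
P = 324 (P = (6 + 12)**2 = 18**2 = 324)
(a(u) + P)**2 = ((-3 + 15**3) + 324)**2 = ((-3 + 3375) + 324)**2 = (3372 + 324)**2 = 3696**2 = 13660416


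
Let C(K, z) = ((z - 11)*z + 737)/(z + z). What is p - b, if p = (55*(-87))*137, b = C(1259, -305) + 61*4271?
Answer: -558709243/610 ≈ -9.1592e+5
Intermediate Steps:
C(K, z) = (737 + z*(-11 + z))/(2*z) (C(K, z) = ((-11 + z)*z + 737)/((2*z)) = (z*(-11 + z) + 737)*(1/(2*z)) = (737 + z*(-11 + z))*(1/(2*z)) = (737 + z*(-11 + z))/(2*z))
b = 158826793/610 (b = (½)*(737 - 305*(-11 - 305))/(-305) + 61*4271 = (½)*(-1/305)*(737 - 305*(-316)) + 260531 = (½)*(-1/305)*(737 + 96380) + 260531 = (½)*(-1/305)*97117 + 260531 = -97117/610 + 260531 = 158826793/610 ≈ 2.6037e+5)
p = -655545 (p = -4785*137 = -655545)
p - b = -655545 - 1*158826793/610 = -655545 - 158826793/610 = -558709243/610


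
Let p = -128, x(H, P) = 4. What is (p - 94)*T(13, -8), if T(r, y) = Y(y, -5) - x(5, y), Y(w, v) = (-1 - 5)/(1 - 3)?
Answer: 222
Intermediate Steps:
Y(w, v) = 3 (Y(w, v) = -6/(-2) = -6*(-½) = 3)
T(r, y) = -1 (T(r, y) = 3 - 1*4 = 3 - 4 = -1)
(p - 94)*T(13, -8) = (-128 - 94)*(-1) = -222*(-1) = 222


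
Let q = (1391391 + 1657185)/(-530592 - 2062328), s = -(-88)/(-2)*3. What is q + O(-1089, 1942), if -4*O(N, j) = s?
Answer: 10314723/324115 ≈ 31.824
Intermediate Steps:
s = -132 (s = -(-88)*(-1)/2*3 = -8*11/2*3 = -44*3 = -132)
O(N, j) = 33 (O(N, j) = -1/4*(-132) = 33)
q = -381072/324115 (q = 3048576/(-2592920) = 3048576*(-1/2592920) = -381072/324115 ≈ -1.1757)
q + O(-1089, 1942) = -381072/324115 + 33 = 10314723/324115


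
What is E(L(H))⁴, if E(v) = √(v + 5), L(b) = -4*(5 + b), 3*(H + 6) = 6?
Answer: 1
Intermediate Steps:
H = -4 (H = -6 + (⅓)*6 = -6 + 2 = -4)
L(b) = -20 - 4*b
E(v) = √(5 + v)
E(L(H))⁴ = (√(5 + (-20 - 4*(-4))))⁴ = (√(5 + (-20 + 16)))⁴ = (√(5 - 4))⁴ = (√1)⁴ = 1⁴ = 1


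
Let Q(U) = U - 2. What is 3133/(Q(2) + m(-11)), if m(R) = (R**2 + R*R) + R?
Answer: 3133/231 ≈ 13.563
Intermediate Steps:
m(R) = R + 2*R**2 (m(R) = (R**2 + R**2) + R = 2*R**2 + R = R + 2*R**2)
Q(U) = -2 + U
3133/(Q(2) + m(-11)) = 3133/((-2 + 2) - 11*(1 + 2*(-11))) = 3133/(0 - 11*(1 - 22)) = 3133/(0 - 11*(-21)) = 3133/(0 + 231) = 3133/231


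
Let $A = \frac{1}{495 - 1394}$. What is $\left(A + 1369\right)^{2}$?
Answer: $\frac{1514696332900}{808201} \approx 1.8742 \cdot 10^{6}$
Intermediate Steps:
$A = - \frac{1}{899}$ ($A = \frac{1}{-899} = - \frac{1}{899} \approx -0.0011123$)
$\left(A + 1369\right)^{2} = \left(- \frac{1}{899} + 1369\right)^{2} = \left(\frac{1230730}{899}\right)^{2} = \frac{1514696332900}{808201}$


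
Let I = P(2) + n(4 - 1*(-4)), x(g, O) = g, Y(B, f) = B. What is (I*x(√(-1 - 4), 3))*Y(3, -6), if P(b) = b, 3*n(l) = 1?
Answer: 7*I*√5 ≈ 15.652*I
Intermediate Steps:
n(l) = ⅓ (n(l) = (⅓)*1 = ⅓)
I = 7/3 (I = 2 + ⅓ = 7/3 ≈ 2.3333)
(I*x(√(-1 - 4), 3))*Y(3, -6) = (7*√(-1 - 4)/3)*3 = (7*√(-5)/3)*3 = (7*(I*√5)/3)*3 = (7*I*√5/3)*3 = 7*I*√5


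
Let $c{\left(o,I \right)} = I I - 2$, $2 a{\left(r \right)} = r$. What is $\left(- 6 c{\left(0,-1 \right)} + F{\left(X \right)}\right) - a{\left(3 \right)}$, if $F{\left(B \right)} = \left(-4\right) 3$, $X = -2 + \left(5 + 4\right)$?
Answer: $- \frac{15}{2} \approx -7.5$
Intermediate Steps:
$a{\left(r \right)} = \frac{r}{2}$
$X = 7$ ($X = -2 + 9 = 7$)
$c{\left(o,I \right)} = -2 + I^{2}$ ($c{\left(o,I \right)} = I^{2} - 2 = -2 + I^{2}$)
$F{\left(B \right)} = -12$
$\left(- 6 c{\left(0,-1 \right)} + F{\left(X \right)}\right) - a{\left(3 \right)} = \left(- 6 \left(-2 + \left(-1\right)^{2}\right) - 12\right) - \frac{1}{2} \cdot 3 = \left(- 6 \left(-2 + 1\right) - 12\right) - \frac{3}{2} = \left(\left(-6\right) \left(-1\right) - 12\right) - \frac{3}{2} = \left(6 - 12\right) - \frac{3}{2} = -6 - \frac{3}{2} = - \frac{15}{2}$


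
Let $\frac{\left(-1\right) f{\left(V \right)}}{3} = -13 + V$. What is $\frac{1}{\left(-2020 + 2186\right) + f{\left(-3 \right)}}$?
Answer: $\frac{1}{214} \approx 0.0046729$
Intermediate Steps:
$f{\left(V \right)} = 39 - 3 V$ ($f{\left(V \right)} = - 3 \left(-13 + V\right) = 39 - 3 V$)
$\frac{1}{\left(-2020 + 2186\right) + f{\left(-3 \right)}} = \frac{1}{\left(-2020 + 2186\right) + \left(39 - -9\right)} = \frac{1}{166 + \left(39 + 9\right)} = \frac{1}{166 + 48} = \frac{1}{214}$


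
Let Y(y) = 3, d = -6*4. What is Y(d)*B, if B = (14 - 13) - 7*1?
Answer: -18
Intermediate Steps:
d = -24
B = -6 (B = 1 - 7 = -6)
Y(d)*B = 3*(-6) = -18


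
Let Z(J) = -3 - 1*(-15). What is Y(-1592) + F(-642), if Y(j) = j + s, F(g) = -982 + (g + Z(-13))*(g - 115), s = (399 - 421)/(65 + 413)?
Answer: 113366293/239 ≈ 4.7434e+5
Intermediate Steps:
Z(J) = 12 (Z(J) = -3 + 15 = 12)
s = -11/239 (s = -22/478 = -22*1/478 = -11/239 ≈ -0.046025)
F(g) = -982 + (-115 + g)*(12 + g) (F(g) = -982 + (g + 12)*(g - 115) = -982 + (12 + g)*(-115 + g) = -982 + (-115 + g)*(12 + g))
Y(j) = -11/239 + j (Y(j) = j - 11/239 = -11/239 + j)
Y(-1592) + F(-642) = (-11/239 - 1592) + (-2362 + (-642)**2 - 103*(-642)) = -380499/239 + (-2362 + 412164 + 66126) = -380499/239 + 475928 = 113366293/239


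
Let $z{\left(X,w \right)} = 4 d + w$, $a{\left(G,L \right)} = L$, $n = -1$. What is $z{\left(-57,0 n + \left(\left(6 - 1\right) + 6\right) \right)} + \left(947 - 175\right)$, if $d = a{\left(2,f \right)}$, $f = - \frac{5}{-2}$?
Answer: $793$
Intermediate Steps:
$f = \frac{5}{2}$ ($f = \left(-5\right) \left(- \frac{1}{2}\right) = \frac{5}{2} \approx 2.5$)
$d = \frac{5}{2} \approx 2.5$
$z{\left(X,w \right)} = 10 + w$ ($z{\left(X,w \right)} = 4 \cdot \frac{5}{2} + w = 10 + w$)
$z{\left(-57,0 n + \left(\left(6 - 1\right) + 6\right) \right)} + \left(947 - 175\right) = \left(10 + \left(0 \left(-1\right) + \left(\left(6 - 1\right) + 6\right)\right)\right) + \left(947 - 175\right) = \left(10 + \left(0 + \left(5 + 6\right)\right)\right) + \left(947 - 175\right) = \left(10 + \left(0 + 11\right)\right) + 772 = \left(10 + 11\right) + 772 = 21 + 772 = 793$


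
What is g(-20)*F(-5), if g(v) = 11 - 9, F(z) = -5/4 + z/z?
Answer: -1/2 ≈ -0.50000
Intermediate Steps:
F(z) = -1/4 (F(z) = -5*1/4 + 1 = -5/4 + 1 = -1/4)
g(v) = 2
g(-20)*F(-5) = 2*(-1/4) = -1/2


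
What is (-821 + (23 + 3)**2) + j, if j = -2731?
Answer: -2876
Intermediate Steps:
(-821 + (23 + 3)**2) + j = (-821 + (23 + 3)**2) - 2731 = (-821 + 26**2) - 2731 = (-821 + 676) - 2731 = -145 - 2731 = -2876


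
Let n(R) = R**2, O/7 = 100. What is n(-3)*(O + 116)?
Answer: 7344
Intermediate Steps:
O = 700 (O = 7*100 = 700)
n(-3)*(O + 116) = (-3)**2*(700 + 116) = 9*816 = 7344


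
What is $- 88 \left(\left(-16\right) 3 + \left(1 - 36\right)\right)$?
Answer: $7304$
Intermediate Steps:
$- 88 \left(\left(-16\right) 3 + \left(1 - 36\right)\right) = - 88 \left(-48 + \left(1 - 36\right)\right) = - 88 \left(-48 - 35\right) = \left(-88\right) \left(-83\right) = 7304$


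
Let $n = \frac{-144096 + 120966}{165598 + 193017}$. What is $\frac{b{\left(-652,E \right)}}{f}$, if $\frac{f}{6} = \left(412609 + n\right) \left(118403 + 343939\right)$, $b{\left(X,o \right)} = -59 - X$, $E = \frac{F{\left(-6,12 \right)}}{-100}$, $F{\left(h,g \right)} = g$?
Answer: $\frac{42531739}{82094048453729412} \approx 5.1809 \cdot 10^{-10}$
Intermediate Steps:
$E = - \frac{3}{25}$ ($E = \frac{12}{-100} = 12 \left(- \frac{1}{100}\right) = - \frac{3}{25} \approx -0.12$)
$n = - \frac{4626}{71723}$ ($n = - \frac{23130}{358615} = \left(-23130\right) \frac{1}{358615} = - \frac{4626}{71723} \approx -0.064498$)
$f = \frac{82094048453729412}{71723}$ ($f = 6 \left(412609 - \frac{4626}{71723}\right) \left(118403 + 343939\right) = 6 \cdot \frac{29593550681}{71723} \cdot 462342 = 6 \cdot \frac{13682341408954902}{71723} = \frac{82094048453729412}{71723} \approx 1.1446 \cdot 10^{12}$)
$\frac{b{\left(-652,E \right)}}{f} = \frac{-59 - -652}{\frac{82094048453729412}{71723}} = \left(-59 + 652\right) \frac{71723}{82094048453729412} = 593 \cdot \frac{71723}{82094048453729412} = \frac{42531739}{82094048453729412}$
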